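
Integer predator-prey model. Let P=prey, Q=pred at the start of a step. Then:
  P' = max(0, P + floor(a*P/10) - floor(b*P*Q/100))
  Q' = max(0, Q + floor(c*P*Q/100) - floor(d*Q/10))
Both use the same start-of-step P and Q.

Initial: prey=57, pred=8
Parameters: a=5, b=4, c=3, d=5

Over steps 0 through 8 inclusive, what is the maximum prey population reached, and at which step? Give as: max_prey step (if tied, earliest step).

Answer: 67 1

Derivation:
Step 1: prey: 57+28-18=67; pred: 8+13-4=17
Step 2: prey: 67+33-45=55; pred: 17+34-8=43
Step 3: prey: 55+27-94=0; pred: 43+70-21=92
Step 4: prey: 0+0-0=0; pred: 92+0-46=46
Step 5: prey: 0+0-0=0; pred: 46+0-23=23
Step 6: prey: 0+0-0=0; pred: 23+0-11=12
Step 7: prey: 0+0-0=0; pred: 12+0-6=6
Step 8: prey: 0+0-0=0; pred: 6+0-3=3
Max prey = 67 at step 1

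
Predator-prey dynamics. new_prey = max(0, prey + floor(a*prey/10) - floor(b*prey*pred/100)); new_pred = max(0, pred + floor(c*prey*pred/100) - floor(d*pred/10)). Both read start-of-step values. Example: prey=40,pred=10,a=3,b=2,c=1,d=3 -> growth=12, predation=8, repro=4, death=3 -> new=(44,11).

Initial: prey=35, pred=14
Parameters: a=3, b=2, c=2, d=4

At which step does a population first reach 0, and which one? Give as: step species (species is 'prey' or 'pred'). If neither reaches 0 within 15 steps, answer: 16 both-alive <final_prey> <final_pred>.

Answer: 16 both-alive 14 2

Derivation:
Step 1: prey: 35+10-9=36; pred: 14+9-5=18
Step 2: prey: 36+10-12=34; pred: 18+12-7=23
Step 3: prey: 34+10-15=29; pred: 23+15-9=29
Step 4: prey: 29+8-16=21; pred: 29+16-11=34
Step 5: prey: 21+6-14=13; pred: 34+14-13=35
Step 6: prey: 13+3-9=7; pred: 35+9-14=30
Step 7: prey: 7+2-4=5; pred: 30+4-12=22
Step 8: prey: 5+1-2=4; pred: 22+2-8=16
Step 9: prey: 4+1-1=4; pred: 16+1-6=11
Step 10: prey: 4+1-0=5; pred: 11+0-4=7
Step 11: prey: 5+1-0=6; pred: 7+0-2=5
Step 12: prey: 6+1-0=7; pred: 5+0-2=3
Step 13: prey: 7+2-0=9; pred: 3+0-1=2
Step 14: prey: 9+2-0=11; pred: 2+0-0=2
Step 15: prey: 11+3-0=14; pred: 2+0-0=2
No extinction within 15 steps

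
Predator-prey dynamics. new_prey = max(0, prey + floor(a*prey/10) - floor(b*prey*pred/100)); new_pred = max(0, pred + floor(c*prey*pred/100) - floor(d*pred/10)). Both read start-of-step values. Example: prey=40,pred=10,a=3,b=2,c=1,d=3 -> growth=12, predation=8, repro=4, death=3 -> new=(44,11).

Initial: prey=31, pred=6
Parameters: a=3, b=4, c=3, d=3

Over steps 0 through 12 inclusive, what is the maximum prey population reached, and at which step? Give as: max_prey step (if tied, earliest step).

Answer: 33 1

Derivation:
Step 1: prey: 31+9-7=33; pred: 6+5-1=10
Step 2: prey: 33+9-13=29; pred: 10+9-3=16
Step 3: prey: 29+8-18=19; pred: 16+13-4=25
Step 4: prey: 19+5-19=5; pred: 25+14-7=32
Step 5: prey: 5+1-6=0; pred: 32+4-9=27
Step 6: prey: 0+0-0=0; pred: 27+0-8=19
Step 7: prey: 0+0-0=0; pred: 19+0-5=14
Step 8: prey: 0+0-0=0; pred: 14+0-4=10
Step 9: prey: 0+0-0=0; pred: 10+0-3=7
Step 10: prey: 0+0-0=0; pred: 7+0-2=5
Step 11: prey: 0+0-0=0; pred: 5+0-1=4
Step 12: prey: 0+0-0=0; pred: 4+0-1=3
Max prey = 33 at step 1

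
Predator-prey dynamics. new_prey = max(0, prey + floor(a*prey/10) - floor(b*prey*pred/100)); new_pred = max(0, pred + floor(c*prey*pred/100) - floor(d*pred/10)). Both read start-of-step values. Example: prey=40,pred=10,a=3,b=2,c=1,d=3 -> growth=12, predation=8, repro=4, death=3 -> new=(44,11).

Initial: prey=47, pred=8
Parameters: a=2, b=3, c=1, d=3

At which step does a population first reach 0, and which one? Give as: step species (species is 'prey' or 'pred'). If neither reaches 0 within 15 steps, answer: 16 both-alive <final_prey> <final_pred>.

Step 1: prey: 47+9-11=45; pred: 8+3-2=9
Step 2: prey: 45+9-12=42; pred: 9+4-2=11
Step 3: prey: 42+8-13=37; pred: 11+4-3=12
Step 4: prey: 37+7-13=31; pred: 12+4-3=13
Step 5: prey: 31+6-12=25; pred: 13+4-3=14
Step 6: prey: 25+5-10=20; pred: 14+3-4=13
Step 7: prey: 20+4-7=17; pred: 13+2-3=12
Step 8: prey: 17+3-6=14; pred: 12+2-3=11
Step 9: prey: 14+2-4=12; pred: 11+1-3=9
Step 10: prey: 12+2-3=11; pred: 9+1-2=8
Step 11: prey: 11+2-2=11; pred: 8+0-2=6
Step 12: prey: 11+2-1=12; pred: 6+0-1=5
Step 13: prey: 12+2-1=13; pred: 5+0-1=4
Step 14: prey: 13+2-1=14; pred: 4+0-1=3
Step 15: prey: 14+2-1=15; pred: 3+0-0=3
No extinction within 15 steps

Answer: 16 both-alive 15 3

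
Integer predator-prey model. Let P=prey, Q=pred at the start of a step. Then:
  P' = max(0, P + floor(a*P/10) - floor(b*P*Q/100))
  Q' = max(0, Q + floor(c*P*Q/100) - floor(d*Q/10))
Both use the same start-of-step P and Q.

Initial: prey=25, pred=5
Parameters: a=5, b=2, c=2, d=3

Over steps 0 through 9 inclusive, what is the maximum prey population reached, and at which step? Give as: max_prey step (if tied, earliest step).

Step 1: prey: 25+12-2=35; pred: 5+2-1=6
Step 2: prey: 35+17-4=48; pred: 6+4-1=9
Step 3: prey: 48+24-8=64; pred: 9+8-2=15
Step 4: prey: 64+32-19=77; pred: 15+19-4=30
Step 5: prey: 77+38-46=69; pred: 30+46-9=67
Step 6: prey: 69+34-92=11; pred: 67+92-20=139
Step 7: prey: 11+5-30=0; pred: 139+30-41=128
Step 8: prey: 0+0-0=0; pred: 128+0-38=90
Step 9: prey: 0+0-0=0; pred: 90+0-27=63
Max prey = 77 at step 4

Answer: 77 4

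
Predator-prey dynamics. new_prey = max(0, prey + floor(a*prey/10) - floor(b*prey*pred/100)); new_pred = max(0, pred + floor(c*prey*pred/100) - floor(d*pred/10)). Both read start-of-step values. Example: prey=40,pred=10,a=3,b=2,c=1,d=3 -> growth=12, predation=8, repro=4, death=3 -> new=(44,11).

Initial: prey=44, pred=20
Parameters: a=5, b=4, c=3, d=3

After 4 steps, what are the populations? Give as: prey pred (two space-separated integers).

Step 1: prey: 44+22-35=31; pred: 20+26-6=40
Step 2: prey: 31+15-49=0; pred: 40+37-12=65
Step 3: prey: 0+0-0=0; pred: 65+0-19=46
Step 4: prey: 0+0-0=0; pred: 46+0-13=33

Answer: 0 33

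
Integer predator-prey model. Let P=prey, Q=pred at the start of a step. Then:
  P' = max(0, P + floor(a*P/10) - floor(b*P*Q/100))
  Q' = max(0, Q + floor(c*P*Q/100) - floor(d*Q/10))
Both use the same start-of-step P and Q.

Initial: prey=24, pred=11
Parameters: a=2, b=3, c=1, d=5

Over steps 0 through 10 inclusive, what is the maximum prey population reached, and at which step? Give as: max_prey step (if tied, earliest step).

Answer: 59 10

Derivation:
Step 1: prey: 24+4-7=21; pred: 11+2-5=8
Step 2: prey: 21+4-5=20; pred: 8+1-4=5
Step 3: prey: 20+4-3=21; pred: 5+1-2=4
Step 4: prey: 21+4-2=23; pred: 4+0-2=2
Step 5: prey: 23+4-1=26; pred: 2+0-1=1
Step 6: prey: 26+5-0=31; pred: 1+0-0=1
Step 7: prey: 31+6-0=37; pred: 1+0-0=1
Step 8: prey: 37+7-1=43; pred: 1+0-0=1
Step 9: prey: 43+8-1=50; pred: 1+0-0=1
Step 10: prey: 50+10-1=59; pred: 1+0-0=1
Max prey = 59 at step 10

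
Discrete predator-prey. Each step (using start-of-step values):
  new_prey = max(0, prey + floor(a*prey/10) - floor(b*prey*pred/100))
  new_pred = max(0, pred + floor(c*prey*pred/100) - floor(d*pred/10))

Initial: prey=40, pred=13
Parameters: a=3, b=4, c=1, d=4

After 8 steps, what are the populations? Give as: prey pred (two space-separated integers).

Step 1: prey: 40+12-20=32; pred: 13+5-5=13
Step 2: prey: 32+9-16=25; pred: 13+4-5=12
Step 3: prey: 25+7-12=20; pred: 12+3-4=11
Step 4: prey: 20+6-8=18; pred: 11+2-4=9
Step 5: prey: 18+5-6=17; pred: 9+1-3=7
Step 6: prey: 17+5-4=18; pred: 7+1-2=6
Step 7: prey: 18+5-4=19; pred: 6+1-2=5
Step 8: prey: 19+5-3=21; pred: 5+0-2=3

Answer: 21 3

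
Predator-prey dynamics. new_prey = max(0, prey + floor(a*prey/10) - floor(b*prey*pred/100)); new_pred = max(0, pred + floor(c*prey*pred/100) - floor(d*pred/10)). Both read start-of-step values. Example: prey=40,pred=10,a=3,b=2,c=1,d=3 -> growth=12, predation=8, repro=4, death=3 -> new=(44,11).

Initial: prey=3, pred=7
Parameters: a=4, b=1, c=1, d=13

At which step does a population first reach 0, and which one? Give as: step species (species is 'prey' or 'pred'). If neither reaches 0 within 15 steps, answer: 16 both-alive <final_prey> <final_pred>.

Answer: 1 pred

Derivation:
Step 1: prey: 3+1-0=4; pred: 7+0-9=0
First extinction: pred at step 1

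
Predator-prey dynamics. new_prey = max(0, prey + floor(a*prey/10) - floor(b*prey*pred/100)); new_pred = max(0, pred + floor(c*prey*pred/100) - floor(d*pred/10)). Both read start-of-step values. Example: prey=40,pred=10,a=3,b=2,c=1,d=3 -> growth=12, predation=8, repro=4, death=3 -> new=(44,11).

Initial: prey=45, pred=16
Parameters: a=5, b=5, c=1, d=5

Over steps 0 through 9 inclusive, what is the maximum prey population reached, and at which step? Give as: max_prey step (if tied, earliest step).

Step 1: prey: 45+22-36=31; pred: 16+7-8=15
Step 2: prey: 31+15-23=23; pred: 15+4-7=12
Step 3: prey: 23+11-13=21; pred: 12+2-6=8
Step 4: prey: 21+10-8=23; pred: 8+1-4=5
Step 5: prey: 23+11-5=29; pred: 5+1-2=4
Step 6: prey: 29+14-5=38; pred: 4+1-2=3
Step 7: prey: 38+19-5=52; pred: 3+1-1=3
Step 8: prey: 52+26-7=71; pred: 3+1-1=3
Step 9: prey: 71+35-10=96; pred: 3+2-1=4
Max prey = 96 at step 9

Answer: 96 9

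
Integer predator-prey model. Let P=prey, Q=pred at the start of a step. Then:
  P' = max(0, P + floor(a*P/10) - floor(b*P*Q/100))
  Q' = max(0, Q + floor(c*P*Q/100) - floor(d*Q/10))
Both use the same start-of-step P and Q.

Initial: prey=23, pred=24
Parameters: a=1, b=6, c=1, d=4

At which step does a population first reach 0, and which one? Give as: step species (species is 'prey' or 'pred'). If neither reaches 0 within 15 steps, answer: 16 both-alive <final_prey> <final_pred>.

Step 1: prey: 23+2-33=0; pred: 24+5-9=20
First extinction: prey at step 1

Answer: 1 prey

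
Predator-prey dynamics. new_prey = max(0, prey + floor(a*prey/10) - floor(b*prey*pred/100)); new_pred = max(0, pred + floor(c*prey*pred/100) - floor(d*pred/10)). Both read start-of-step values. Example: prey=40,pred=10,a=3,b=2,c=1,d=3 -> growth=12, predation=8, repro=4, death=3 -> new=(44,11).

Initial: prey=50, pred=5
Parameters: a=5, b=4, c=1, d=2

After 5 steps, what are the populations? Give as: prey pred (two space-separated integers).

Answer: 55 40

Derivation:
Step 1: prey: 50+25-10=65; pred: 5+2-1=6
Step 2: prey: 65+32-15=82; pred: 6+3-1=8
Step 3: prey: 82+41-26=97; pred: 8+6-1=13
Step 4: prey: 97+48-50=95; pred: 13+12-2=23
Step 5: prey: 95+47-87=55; pred: 23+21-4=40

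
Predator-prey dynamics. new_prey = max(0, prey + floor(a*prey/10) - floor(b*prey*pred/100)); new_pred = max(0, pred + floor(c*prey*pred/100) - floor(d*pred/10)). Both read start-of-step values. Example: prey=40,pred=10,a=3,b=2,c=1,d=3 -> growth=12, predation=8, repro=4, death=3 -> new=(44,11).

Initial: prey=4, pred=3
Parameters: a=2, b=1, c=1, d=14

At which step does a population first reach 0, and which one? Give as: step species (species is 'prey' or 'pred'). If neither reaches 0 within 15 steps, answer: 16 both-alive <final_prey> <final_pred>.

Answer: 1 pred

Derivation:
Step 1: prey: 4+0-0=4; pred: 3+0-4=0
First extinction: pred at step 1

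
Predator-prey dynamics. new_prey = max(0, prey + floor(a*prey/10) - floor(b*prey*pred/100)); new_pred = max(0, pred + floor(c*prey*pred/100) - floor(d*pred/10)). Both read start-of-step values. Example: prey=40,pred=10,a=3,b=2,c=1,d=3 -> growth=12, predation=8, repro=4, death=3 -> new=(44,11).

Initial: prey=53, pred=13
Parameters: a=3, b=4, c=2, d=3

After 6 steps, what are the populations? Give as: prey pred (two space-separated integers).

Step 1: prey: 53+15-27=41; pred: 13+13-3=23
Step 2: prey: 41+12-37=16; pred: 23+18-6=35
Step 3: prey: 16+4-22=0; pred: 35+11-10=36
Step 4: prey: 0+0-0=0; pred: 36+0-10=26
Step 5: prey: 0+0-0=0; pred: 26+0-7=19
Step 6: prey: 0+0-0=0; pred: 19+0-5=14

Answer: 0 14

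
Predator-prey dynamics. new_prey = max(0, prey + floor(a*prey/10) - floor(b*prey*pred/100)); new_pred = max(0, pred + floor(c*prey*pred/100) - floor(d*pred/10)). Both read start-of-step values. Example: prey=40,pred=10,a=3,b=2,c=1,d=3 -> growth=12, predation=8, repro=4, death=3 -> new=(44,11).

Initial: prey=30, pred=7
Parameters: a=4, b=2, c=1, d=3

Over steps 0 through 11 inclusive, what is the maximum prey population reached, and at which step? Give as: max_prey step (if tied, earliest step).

Step 1: prey: 30+12-4=38; pred: 7+2-2=7
Step 2: prey: 38+15-5=48; pred: 7+2-2=7
Step 3: prey: 48+19-6=61; pred: 7+3-2=8
Step 4: prey: 61+24-9=76; pred: 8+4-2=10
Step 5: prey: 76+30-15=91; pred: 10+7-3=14
Step 6: prey: 91+36-25=102; pred: 14+12-4=22
Step 7: prey: 102+40-44=98; pred: 22+22-6=38
Step 8: prey: 98+39-74=63; pred: 38+37-11=64
Step 9: prey: 63+25-80=8; pred: 64+40-19=85
Step 10: prey: 8+3-13=0; pred: 85+6-25=66
Step 11: prey: 0+0-0=0; pred: 66+0-19=47
Max prey = 102 at step 6

Answer: 102 6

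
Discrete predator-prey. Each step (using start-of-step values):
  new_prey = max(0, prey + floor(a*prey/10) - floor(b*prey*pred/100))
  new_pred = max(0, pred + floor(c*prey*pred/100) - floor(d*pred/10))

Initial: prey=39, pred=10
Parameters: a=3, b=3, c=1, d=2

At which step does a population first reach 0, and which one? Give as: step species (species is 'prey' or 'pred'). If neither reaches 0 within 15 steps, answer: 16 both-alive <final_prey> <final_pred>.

Step 1: prey: 39+11-11=39; pred: 10+3-2=11
Step 2: prey: 39+11-12=38; pred: 11+4-2=13
Step 3: prey: 38+11-14=35; pred: 13+4-2=15
Step 4: prey: 35+10-15=30; pred: 15+5-3=17
Step 5: prey: 30+9-15=24; pred: 17+5-3=19
Step 6: prey: 24+7-13=18; pred: 19+4-3=20
Step 7: prey: 18+5-10=13; pred: 20+3-4=19
Step 8: prey: 13+3-7=9; pred: 19+2-3=18
Step 9: prey: 9+2-4=7; pred: 18+1-3=16
Step 10: prey: 7+2-3=6; pred: 16+1-3=14
Step 11: prey: 6+1-2=5; pred: 14+0-2=12
Step 12: prey: 5+1-1=5; pred: 12+0-2=10
Step 13: prey: 5+1-1=5; pred: 10+0-2=8
Step 14: prey: 5+1-1=5; pred: 8+0-1=7
Step 15: prey: 5+1-1=5; pred: 7+0-1=6
No extinction within 15 steps

Answer: 16 both-alive 5 6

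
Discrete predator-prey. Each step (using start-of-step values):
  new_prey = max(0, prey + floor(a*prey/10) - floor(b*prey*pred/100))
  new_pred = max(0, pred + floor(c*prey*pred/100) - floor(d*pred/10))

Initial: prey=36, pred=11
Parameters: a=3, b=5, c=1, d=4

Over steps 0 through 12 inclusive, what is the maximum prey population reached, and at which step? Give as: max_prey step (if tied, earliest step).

Step 1: prey: 36+10-19=27; pred: 11+3-4=10
Step 2: prey: 27+8-13=22; pred: 10+2-4=8
Step 3: prey: 22+6-8=20; pred: 8+1-3=6
Step 4: prey: 20+6-6=20; pred: 6+1-2=5
Step 5: prey: 20+6-5=21; pred: 5+1-2=4
Step 6: prey: 21+6-4=23; pred: 4+0-1=3
Step 7: prey: 23+6-3=26; pred: 3+0-1=2
Step 8: prey: 26+7-2=31; pred: 2+0-0=2
Step 9: prey: 31+9-3=37; pred: 2+0-0=2
Step 10: prey: 37+11-3=45; pred: 2+0-0=2
Step 11: prey: 45+13-4=54; pred: 2+0-0=2
Step 12: prey: 54+16-5=65; pred: 2+1-0=3
Max prey = 65 at step 12

Answer: 65 12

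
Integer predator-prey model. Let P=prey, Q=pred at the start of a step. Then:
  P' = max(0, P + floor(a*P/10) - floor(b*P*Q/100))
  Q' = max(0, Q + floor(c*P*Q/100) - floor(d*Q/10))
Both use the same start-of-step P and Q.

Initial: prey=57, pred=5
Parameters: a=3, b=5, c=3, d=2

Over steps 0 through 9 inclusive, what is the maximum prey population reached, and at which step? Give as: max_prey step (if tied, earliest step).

Answer: 60 1

Derivation:
Step 1: prey: 57+17-14=60; pred: 5+8-1=12
Step 2: prey: 60+18-36=42; pred: 12+21-2=31
Step 3: prey: 42+12-65=0; pred: 31+39-6=64
Step 4: prey: 0+0-0=0; pred: 64+0-12=52
Step 5: prey: 0+0-0=0; pred: 52+0-10=42
Step 6: prey: 0+0-0=0; pred: 42+0-8=34
Step 7: prey: 0+0-0=0; pred: 34+0-6=28
Step 8: prey: 0+0-0=0; pred: 28+0-5=23
Step 9: prey: 0+0-0=0; pred: 23+0-4=19
Max prey = 60 at step 1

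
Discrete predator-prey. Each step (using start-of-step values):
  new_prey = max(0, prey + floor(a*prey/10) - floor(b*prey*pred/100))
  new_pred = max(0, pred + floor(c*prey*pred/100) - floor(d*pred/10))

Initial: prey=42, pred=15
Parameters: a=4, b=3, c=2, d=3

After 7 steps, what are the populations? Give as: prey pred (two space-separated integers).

Answer: 0 15

Derivation:
Step 1: prey: 42+16-18=40; pred: 15+12-4=23
Step 2: prey: 40+16-27=29; pred: 23+18-6=35
Step 3: prey: 29+11-30=10; pred: 35+20-10=45
Step 4: prey: 10+4-13=1; pred: 45+9-13=41
Step 5: prey: 1+0-1=0; pred: 41+0-12=29
Step 6: prey: 0+0-0=0; pred: 29+0-8=21
Step 7: prey: 0+0-0=0; pred: 21+0-6=15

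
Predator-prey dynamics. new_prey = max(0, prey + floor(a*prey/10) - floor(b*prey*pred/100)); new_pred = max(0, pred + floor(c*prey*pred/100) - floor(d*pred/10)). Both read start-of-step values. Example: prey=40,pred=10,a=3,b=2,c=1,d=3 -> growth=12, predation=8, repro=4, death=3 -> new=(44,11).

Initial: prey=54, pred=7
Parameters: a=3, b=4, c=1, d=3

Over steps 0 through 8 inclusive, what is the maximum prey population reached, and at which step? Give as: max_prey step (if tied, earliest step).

Step 1: prey: 54+16-15=55; pred: 7+3-2=8
Step 2: prey: 55+16-17=54; pred: 8+4-2=10
Step 3: prey: 54+16-21=49; pred: 10+5-3=12
Step 4: prey: 49+14-23=40; pred: 12+5-3=14
Step 5: prey: 40+12-22=30; pred: 14+5-4=15
Step 6: prey: 30+9-18=21; pred: 15+4-4=15
Step 7: prey: 21+6-12=15; pred: 15+3-4=14
Step 8: prey: 15+4-8=11; pred: 14+2-4=12
Max prey = 55 at step 1

Answer: 55 1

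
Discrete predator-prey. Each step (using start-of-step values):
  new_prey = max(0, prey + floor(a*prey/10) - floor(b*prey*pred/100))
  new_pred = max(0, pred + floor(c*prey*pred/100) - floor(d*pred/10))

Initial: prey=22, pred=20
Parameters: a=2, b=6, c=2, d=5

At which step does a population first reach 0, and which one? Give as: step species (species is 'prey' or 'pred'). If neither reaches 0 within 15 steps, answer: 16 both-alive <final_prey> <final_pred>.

Answer: 1 prey

Derivation:
Step 1: prey: 22+4-26=0; pred: 20+8-10=18
First extinction: prey at step 1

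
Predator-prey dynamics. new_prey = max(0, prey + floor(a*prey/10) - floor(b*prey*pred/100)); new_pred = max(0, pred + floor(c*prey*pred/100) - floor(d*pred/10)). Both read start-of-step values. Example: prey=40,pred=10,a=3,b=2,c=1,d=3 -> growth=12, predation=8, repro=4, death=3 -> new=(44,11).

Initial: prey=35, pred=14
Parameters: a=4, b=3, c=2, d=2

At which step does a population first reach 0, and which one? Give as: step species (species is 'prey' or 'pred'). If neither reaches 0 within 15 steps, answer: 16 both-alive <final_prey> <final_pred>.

Step 1: prey: 35+14-14=35; pred: 14+9-2=21
Step 2: prey: 35+14-22=27; pred: 21+14-4=31
Step 3: prey: 27+10-25=12; pred: 31+16-6=41
Step 4: prey: 12+4-14=2; pred: 41+9-8=42
Step 5: prey: 2+0-2=0; pred: 42+1-8=35
First extinction: prey at step 5

Answer: 5 prey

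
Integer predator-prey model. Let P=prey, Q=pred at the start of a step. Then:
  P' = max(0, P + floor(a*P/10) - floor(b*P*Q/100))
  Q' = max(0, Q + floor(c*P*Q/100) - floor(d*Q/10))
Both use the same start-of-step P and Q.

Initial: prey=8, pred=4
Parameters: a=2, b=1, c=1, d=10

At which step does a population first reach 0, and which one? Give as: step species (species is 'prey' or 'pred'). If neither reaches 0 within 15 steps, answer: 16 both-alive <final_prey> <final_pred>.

Answer: 1 pred

Derivation:
Step 1: prey: 8+1-0=9; pred: 4+0-4=0
First extinction: pred at step 1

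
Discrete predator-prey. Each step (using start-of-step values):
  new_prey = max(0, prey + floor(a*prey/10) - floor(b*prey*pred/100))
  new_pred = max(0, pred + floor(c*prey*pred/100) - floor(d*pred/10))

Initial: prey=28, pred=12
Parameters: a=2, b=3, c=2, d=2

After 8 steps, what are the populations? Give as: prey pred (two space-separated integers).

Answer: 1 12

Derivation:
Step 1: prey: 28+5-10=23; pred: 12+6-2=16
Step 2: prey: 23+4-11=16; pred: 16+7-3=20
Step 3: prey: 16+3-9=10; pred: 20+6-4=22
Step 4: prey: 10+2-6=6; pred: 22+4-4=22
Step 5: prey: 6+1-3=4; pred: 22+2-4=20
Step 6: prey: 4+0-2=2; pred: 20+1-4=17
Step 7: prey: 2+0-1=1; pred: 17+0-3=14
Step 8: prey: 1+0-0=1; pred: 14+0-2=12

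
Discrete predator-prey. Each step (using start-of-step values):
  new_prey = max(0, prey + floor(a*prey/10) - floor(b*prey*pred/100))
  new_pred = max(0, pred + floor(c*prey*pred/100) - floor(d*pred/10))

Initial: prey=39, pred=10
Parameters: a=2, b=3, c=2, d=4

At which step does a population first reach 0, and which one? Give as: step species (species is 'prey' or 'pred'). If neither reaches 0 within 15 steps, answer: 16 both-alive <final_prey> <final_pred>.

Step 1: prey: 39+7-11=35; pred: 10+7-4=13
Step 2: prey: 35+7-13=29; pred: 13+9-5=17
Step 3: prey: 29+5-14=20; pred: 17+9-6=20
Step 4: prey: 20+4-12=12; pred: 20+8-8=20
Step 5: prey: 12+2-7=7; pred: 20+4-8=16
Step 6: prey: 7+1-3=5; pred: 16+2-6=12
Step 7: prey: 5+1-1=5; pred: 12+1-4=9
Step 8: prey: 5+1-1=5; pred: 9+0-3=6
Step 9: prey: 5+1-0=6; pred: 6+0-2=4
Step 10: prey: 6+1-0=7; pred: 4+0-1=3
Step 11: prey: 7+1-0=8; pred: 3+0-1=2
Step 12: prey: 8+1-0=9; pred: 2+0-0=2
Step 13: prey: 9+1-0=10; pred: 2+0-0=2
Step 14: prey: 10+2-0=12; pred: 2+0-0=2
Step 15: prey: 12+2-0=14; pred: 2+0-0=2
No extinction within 15 steps

Answer: 16 both-alive 14 2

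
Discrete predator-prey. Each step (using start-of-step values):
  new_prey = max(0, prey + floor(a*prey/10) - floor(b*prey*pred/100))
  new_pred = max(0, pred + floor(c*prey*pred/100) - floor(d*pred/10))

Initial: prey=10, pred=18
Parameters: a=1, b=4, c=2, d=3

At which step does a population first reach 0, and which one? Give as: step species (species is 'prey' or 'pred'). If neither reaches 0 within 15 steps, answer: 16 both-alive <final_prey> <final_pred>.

Answer: 16 both-alive 1 3

Derivation:
Step 1: prey: 10+1-7=4; pred: 18+3-5=16
Step 2: prey: 4+0-2=2; pred: 16+1-4=13
Step 3: prey: 2+0-1=1; pred: 13+0-3=10
Step 4: prey: 1+0-0=1; pred: 10+0-3=7
Step 5: prey: 1+0-0=1; pred: 7+0-2=5
Step 6: prey: 1+0-0=1; pred: 5+0-1=4
Step 7: prey: 1+0-0=1; pred: 4+0-1=3
Step 8: prey: 1+0-0=1; pred: 3+0-0=3
Steps 9-15: state stable at prey=1, pred=3 (no change)
No extinction within 15 steps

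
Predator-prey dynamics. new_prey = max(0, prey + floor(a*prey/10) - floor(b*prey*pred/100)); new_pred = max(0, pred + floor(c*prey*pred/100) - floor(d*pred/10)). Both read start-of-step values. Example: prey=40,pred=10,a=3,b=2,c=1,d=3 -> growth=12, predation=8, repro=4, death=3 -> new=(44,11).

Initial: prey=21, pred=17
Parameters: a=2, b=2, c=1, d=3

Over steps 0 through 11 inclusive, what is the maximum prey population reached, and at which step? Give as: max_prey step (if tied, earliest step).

Answer: 22 11

Derivation:
Step 1: prey: 21+4-7=18; pred: 17+3-5=15
Step 2: prey: 18+3-5=16; pred: 15+2-4=13
Step 3: prey: 16+3-4=15; pred: 13+2-3=12
Step 4: prey: 15+3-3=15; pred: 12+1-3=10
Step 5: prey: 15+3-3=15; pred: 10+1-3=8
Step 6: prey: 15+3-2=16; pred: 8+1-2=7
Step 7: prey: 16+3-2=17; pred: 7+1-2=6
Step 8: prey: 17+3-2=18; pred: 6+1-1=6
Step 9: prey: 18+3-2=19; pred: 6+1-1=6
Step 10: prey: 19+3-2=20; pred: 6+1-1=6
Step 11: prey: 20+4-2=22; pred: 6+1-1=6
Max prey = 22 at step 11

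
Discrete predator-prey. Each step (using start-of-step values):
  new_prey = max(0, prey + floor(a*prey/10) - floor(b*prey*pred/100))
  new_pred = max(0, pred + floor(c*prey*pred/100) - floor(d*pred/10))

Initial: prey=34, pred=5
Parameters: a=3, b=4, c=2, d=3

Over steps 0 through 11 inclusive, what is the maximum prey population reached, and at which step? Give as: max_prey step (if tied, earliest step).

Answer: 39 2

Derivation:
Step 1: prey: 34+10-6=38; pred: 5+3-1=7
Step 2: prey: 38+11-10=39; pred: 7+5-2=10
Step 3: prey: 39+11-15=35; pred: 10+7-3=14
Step 4: prey: 35+10-19=26; pred: 14+9-4=19
Step 5: prey: 26+7-19=14; pred: 19+9-5=23
Step 6: prey: 14+4-12=6; pred: 23+6-6=23
Step 7: prey: 6+1-5=2; pred: 23+2-6=19
Step 8: prey: 2+0-1=1; pred: 19+0-5=14
Step 9: prey: 1+0-0=1; pred: 14+0-4=10
Step 10: prey: 1+0-0=1; pred: 10+0-3=7
Step 11: prey: 1+0-0=1; pred: 7+0-2=5
Max prey = 39 at step 2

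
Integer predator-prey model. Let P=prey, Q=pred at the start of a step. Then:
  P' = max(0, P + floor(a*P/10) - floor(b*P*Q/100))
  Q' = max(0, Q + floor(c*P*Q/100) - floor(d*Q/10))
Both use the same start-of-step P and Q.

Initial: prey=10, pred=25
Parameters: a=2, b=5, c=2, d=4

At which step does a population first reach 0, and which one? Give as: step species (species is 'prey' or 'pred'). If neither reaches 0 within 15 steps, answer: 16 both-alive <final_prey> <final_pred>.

Answer: 1 prey

Derivation:
Step 1: prey: 10+2-12=0; pred: 25+5-10=20
First extinction: prey at step 1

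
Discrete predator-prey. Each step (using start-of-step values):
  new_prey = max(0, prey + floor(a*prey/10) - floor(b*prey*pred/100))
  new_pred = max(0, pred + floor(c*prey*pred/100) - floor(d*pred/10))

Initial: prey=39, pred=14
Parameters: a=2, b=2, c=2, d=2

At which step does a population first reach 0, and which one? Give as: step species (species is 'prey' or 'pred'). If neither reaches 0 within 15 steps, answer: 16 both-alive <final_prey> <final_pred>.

Step 1: prey: 39+7-10=36; pred: 14+10-2=22
Step 2: prey: 36+7-15=28; pred: 22+15-4=33
Step 3: prey: 28+5-18=15; pred: 33+18-6=45
Step 4: prey: 15+3-13=5; pred: 45+13-9=49
Step 5: prey: 5+1-4=2; pred: 49+4-9=44
Step 6: prey: 2+0-1=1; pred: 44+1-8=37
Step 7: prey: 1+0-0=1; pred: 37+0-7=30
Step 8: prey: 1+0-0=1; pred: 30+0-6=24
Step 9: prey: 1+0-0=1; pred: 24+0-4=20
Step 10: prey: 1+0-0=1; pred: 20+0-4=16
Step 11: prey: 1+0-0=1; pred: 16+0-3=13
Step 12: prey: 1+0-0=1; pred: 13+0-2=11
Step 13: prey: 1+0-0=1; pred: 11+0-2=9
Step 14: prey: 1+0-0=1; pred: 9+0-1=8
Step 15: prey: 1+0-0=1; pred: 8+0-1=7
No extinction within 15 steps

Answer: 16 both-alive 1 7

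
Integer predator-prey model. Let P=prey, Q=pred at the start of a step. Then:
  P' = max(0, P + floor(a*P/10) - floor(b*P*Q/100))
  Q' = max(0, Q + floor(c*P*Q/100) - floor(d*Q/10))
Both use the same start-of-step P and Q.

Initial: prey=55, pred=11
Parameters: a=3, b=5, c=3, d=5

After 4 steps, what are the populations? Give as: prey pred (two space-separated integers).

Step 1: prey: 55+16-30=41; pred: 11+18-5=24
Step 2: prey: 41+12-49=4; pred: 24+29-12=41
Step 3: prey: 4+1-8=0; pred: 41+4-20=25
Step 4: prey: 0+0-0=0; pred: 25+0-12=13

Answer: 0 13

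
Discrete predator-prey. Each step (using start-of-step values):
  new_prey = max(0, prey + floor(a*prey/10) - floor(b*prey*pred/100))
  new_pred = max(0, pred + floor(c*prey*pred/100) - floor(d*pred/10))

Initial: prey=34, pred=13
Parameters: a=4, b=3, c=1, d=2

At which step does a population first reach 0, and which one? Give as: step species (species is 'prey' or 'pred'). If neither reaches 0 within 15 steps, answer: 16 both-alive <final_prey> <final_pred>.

Answer: 16 both-alive 12 7

Derivation:
Step 1: prey: 34+13-13=34; pred: 13+4-2=15
Step 2: prey: 34+13-15=32; pred: 15+5-3=17
Step 3: prey: 32+12-16=28; pred: 17+5-3=19
Step 4: prey: 28+11-15=24; pred: 19+5-3=21
Step 5: prey: 24+9-15=18; pred: 21+5-4=22
Step 6: prey: 18+7-11=14; pred: 22+3-4=21
Step 7: prey: 14+5-8=11; pred: 21+2-4=19
Step 8: prey: 11+4-6=9; pred: 19+2-3=18
Step 9: prey: 9+3-4=8; pred: 18+1-3=16
Step 10: prey: 8+3-3=8; pred: 16+1-3=14
Step 11: prey: 8+3-3=8; pred: 14+1-2=13
Step 12: prey: 8+3-3=8; pred: 13+1-2=12
Step 13: prey: 8+3-2=9; pred: 12+0-2=10
Step 14: prey: 9+3-2=10; pred: 10+0-2=8
Step 15: prey: 10+4-2=12; pred: 8+0-1=7
No extinction within 15 steps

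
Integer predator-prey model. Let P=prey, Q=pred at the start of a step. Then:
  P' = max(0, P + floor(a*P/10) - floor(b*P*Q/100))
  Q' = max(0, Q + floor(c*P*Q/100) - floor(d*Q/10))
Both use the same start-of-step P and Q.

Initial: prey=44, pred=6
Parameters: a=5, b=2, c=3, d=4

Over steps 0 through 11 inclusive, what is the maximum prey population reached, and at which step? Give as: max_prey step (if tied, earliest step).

Answer: 78 2

Derivation:
Step 1: prey: 44+22-5=61; pred: 6+7-2=11
Step 2: prey: 61+30-13=78; pred: 11+20-4=27
Step 3: prey: 78+39-42=75; pred: 27+63-10=80
Step 4: prey: 75+37-120=0; pred: 80+180-32=228
Step 5: prey: 0+0-0=0; pred: 228+0-91=137
Step 6: prey: 0+0-0=0; pred: 137+0-54=83
Step 7: prey: 0+0-0=0; pred: 83+0-33=50
Step 8: prey: 0+0-0=0; pred: 50+0-20=30
Step 9: prey: 0+0-0=0; pred: 30+0-12=18
Step 10: prey: 0+0-0=0; pred: 18+0-7=11
Step 11: prey: 0+0-0=0; pred: 11+0-4=7
Max prey = 78 at step 2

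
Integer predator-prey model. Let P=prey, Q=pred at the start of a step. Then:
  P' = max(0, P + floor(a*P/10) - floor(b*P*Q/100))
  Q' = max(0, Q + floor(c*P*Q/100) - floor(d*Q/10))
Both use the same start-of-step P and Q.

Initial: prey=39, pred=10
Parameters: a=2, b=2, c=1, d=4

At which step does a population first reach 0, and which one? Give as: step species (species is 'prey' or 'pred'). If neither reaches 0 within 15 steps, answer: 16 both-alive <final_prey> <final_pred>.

Answer: 16 both-alive 39 9

Derivation:
Step 1: prey: 39+7-7=39; pred: 10+3-4=9
Step 2: prey: 39+7-7=39; pred: 9+3-3=9
Steps 3-15: state stable at prey=39, pred=9 (no change)
No extinction within 15 steps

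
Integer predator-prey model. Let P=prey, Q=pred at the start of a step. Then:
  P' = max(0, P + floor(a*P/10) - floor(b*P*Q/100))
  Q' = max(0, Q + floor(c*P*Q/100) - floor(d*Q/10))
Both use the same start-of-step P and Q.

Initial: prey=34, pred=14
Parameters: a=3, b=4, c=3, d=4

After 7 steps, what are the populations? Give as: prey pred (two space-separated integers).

Step 1: prey: 34+10-19=25; pred: 14+14-5=23
Step 2: prey: 25+7-23=9; pred: 23+17-9=31
Step 3: prey: 9+2-11=0; pred: 31+8-12=27
Step 4: prey: 0+0-0=0; pred: 27+0-10=17
Step 5: prey: 0+0-0=0; pred: 17+0-6=11
Step 6: prey: 0+0-0=0; pred: 11+0-4=7
Step 7: prey: 0+0-0=0; pred: 7+0-2=5

Answer: 0 5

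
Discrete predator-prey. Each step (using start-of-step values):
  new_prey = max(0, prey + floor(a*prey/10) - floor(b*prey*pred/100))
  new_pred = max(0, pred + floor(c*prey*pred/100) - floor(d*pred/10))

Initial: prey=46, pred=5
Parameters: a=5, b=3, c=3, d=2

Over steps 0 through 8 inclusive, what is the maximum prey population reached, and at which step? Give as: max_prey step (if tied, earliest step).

Step 1: prey: 46+23-6=63; pred: 5+6-1=10
Step 2: prey: 63+31-18=76; pred: 10+18-2=26
Step 3: prey: 76+38-59=55; pred: 26+59-5=80
Step 4: prey: 55+27-132=0; pred: 80+132-16=196
Step 5: prey: 0+0-0=0; pred: 196+0-39=157
Step 6: prey: 0+0-0=0; pred: 157+0-31=126
Step 7: prey: 0+0-0=0; pred: 126+0-25=101
Step 8: prey: 0+0-0=0; pred: 101+0-20=81
Max prey = 76 at step 2

Answer: 76 2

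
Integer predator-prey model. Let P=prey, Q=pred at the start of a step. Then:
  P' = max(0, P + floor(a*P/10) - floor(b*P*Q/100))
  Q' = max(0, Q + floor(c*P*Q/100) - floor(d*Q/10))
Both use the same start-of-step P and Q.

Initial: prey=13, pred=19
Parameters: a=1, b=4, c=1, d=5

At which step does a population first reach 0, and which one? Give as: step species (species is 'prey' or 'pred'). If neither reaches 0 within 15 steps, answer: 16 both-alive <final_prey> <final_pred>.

Step 1: prey: 13+1-9=5; pred: 19+2-9=12
Step 2: prey: 5+0-2=3; pred: 12+0-6=6
Step 3: prey: 3+0-0=3; pred: 6+0-3=3
Step 4: prey: 3+0-0=3; pred: 3+0-1=2
Step 5: prey: 3+0-0=3; pred: 2+0-1=1
Step 6: prey: 3+0-0=3; pred: 1+0-0=1
Steps 7-15: state stable at prey=3, pred=1 (no change)
No extinction within 15 steps

Answer: 16 both-alive 3 1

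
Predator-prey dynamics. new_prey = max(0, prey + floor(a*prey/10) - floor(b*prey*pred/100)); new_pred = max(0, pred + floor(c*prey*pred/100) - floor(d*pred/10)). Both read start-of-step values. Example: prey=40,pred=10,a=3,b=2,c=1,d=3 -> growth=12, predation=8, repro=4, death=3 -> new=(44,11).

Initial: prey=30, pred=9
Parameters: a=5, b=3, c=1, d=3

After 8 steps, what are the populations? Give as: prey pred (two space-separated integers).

Step 1: prey: 30+15-8=37; pred: 9+2-2=9
Step 2: prey: 37+18-9=46; pred: 9+3-2=10
Step 3: prey: 46+23-13=56; pred: 10+4-3=11
Step 4: prey: 56+28-18=66; pred: 11+6-3=14
Step 5: prey: 66+33-27=72; pred: 14+9-4=19
Step 6: prey: 72+36-41=67; pred: 19+13-5=27
Step 7: prey: 67+33-54=46; pred: 27+18-8=37
Step 8: prey: 46+23-51=18; pred: 37+17-11=43

Answer: 18 43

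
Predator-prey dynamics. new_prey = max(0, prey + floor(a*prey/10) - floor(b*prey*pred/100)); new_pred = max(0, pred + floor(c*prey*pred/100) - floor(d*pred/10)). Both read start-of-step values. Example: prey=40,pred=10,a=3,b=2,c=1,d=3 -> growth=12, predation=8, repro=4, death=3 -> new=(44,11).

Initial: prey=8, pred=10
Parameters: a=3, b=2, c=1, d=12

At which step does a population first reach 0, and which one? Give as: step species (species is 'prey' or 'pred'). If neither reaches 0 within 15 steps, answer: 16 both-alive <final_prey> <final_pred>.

Answer: 1 pred

Derivation:
Step 1: prey: 8+2-1=9; pred: 10+0-12=0
First extinction: pred at step 1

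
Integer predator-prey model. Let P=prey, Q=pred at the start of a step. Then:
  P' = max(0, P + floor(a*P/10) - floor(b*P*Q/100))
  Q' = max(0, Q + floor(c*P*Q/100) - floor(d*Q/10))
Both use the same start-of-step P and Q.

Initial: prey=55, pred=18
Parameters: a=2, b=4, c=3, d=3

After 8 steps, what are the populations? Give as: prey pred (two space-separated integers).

Step 1: prey: 55+11-39=27; pred: 18+29-5=42
Step 2: prey: 27+5-45=0; pred: 42+34-12=64
Step 3: prey: 0+0-0=0; pred: 64+0-19=45
Step 4: prey: 0+0-0=0; pred: 45+0-13=32
Step 5: prey: 0+0-0=0; pred: 32+0-9=23
Step 6: prey: 0+0-0=0; pred: 23+0-6=17
Step 7: prey: 0+0-0=0; pred: 17+0-5=12
Step 8: prey: 0+0-0=0; pred: 12+0-3=9

Answer: 0 9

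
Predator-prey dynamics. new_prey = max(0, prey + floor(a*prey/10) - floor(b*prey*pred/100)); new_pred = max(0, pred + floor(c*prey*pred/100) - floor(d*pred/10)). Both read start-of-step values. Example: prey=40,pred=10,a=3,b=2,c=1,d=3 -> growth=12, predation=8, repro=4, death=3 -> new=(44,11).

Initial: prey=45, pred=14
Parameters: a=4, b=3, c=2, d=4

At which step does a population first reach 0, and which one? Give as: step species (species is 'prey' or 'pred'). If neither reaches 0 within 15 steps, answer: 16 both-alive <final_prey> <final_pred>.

Answer: 16 both-alive 1 2

Derivation:
Step 1: prey: 45+18-18=45; pred: 14+12-5=21
Step 2: prey: 45+18-28=35; pred: 21+18-8=31
Step 3: prey: 35+14-32=17; pred: 31+21-12=40
Step 4: prey: 17+6-20=3; pred: 40+13-16=37
Step 5: prey: 3+1-3=1; pred: 37+2-14=25
Step 6: prey: 1+0-0=1; pred: 25+0-10=15
Step 7: prey: 1+0-0=1; pred: 15+0-6=9
Step 8: prey: 1+0-0=1; pred: 9+0-3=6
Step 9: prey: 1+0-0=1; pred: 6+0-2=4
Step 10: prey: 1+0-0=1; pred: 4+0-1=3
Step 11: prey: 1+0-0=1; pred: 3+0-1=2
Step 12: prey: 1+0-0=1; pred: 2+0-0=2
Steps 13-15: state stable at prey=1, pred=2 (no change)
No extinction within 15 steps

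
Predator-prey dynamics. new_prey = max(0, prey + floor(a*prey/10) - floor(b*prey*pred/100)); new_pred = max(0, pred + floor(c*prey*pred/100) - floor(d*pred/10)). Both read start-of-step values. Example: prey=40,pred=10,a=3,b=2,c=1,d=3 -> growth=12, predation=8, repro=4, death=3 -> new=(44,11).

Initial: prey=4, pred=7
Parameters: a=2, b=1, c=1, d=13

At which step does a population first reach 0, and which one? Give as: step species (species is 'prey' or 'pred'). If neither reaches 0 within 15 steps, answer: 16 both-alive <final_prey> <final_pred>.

Step 1: prey: 4+0-0=4; pred: 7+0-9=0
First extinction: pred at step 1

Answer: 1 pred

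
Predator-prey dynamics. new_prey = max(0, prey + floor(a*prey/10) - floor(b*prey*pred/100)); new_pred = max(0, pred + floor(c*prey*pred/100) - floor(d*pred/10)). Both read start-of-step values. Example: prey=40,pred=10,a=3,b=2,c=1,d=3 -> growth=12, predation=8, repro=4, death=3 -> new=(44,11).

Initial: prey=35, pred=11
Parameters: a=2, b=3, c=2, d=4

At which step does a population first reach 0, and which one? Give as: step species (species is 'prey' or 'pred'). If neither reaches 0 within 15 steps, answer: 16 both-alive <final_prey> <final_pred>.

Step 1: prey: 35+7-11=31; pred: 11+7-4=14
Step 2: prey: 31+6-13=24; pred: 14+8-5=17
Step 3: prey: 24+4-12=16; pred: 17+8-6=19
Step 4: prey: 16+3-9=10; pred: 19+6-7=18
Step 5: prey: 10+2-5=7; pred: 18+3-7=14
Step 6: prey: 7+1-2=6; pred: 14+1-5=10
Step 7: prey: 6+1-1=6; pred: 10+1-4=7
Step 8: prey: 6+1-1=6; pred: 7+0-2=5
Step 9: prey: 6+1-0=7; pred: 5+0-2=3
Step 10: prey: 7+1-0=8; pred: 3+0-1=2
Step 11: prey: 8+1-0=9; pred: 2+0-0=2
Step 12: prey: 9+1-0=10; pred: 2+0-0=2
Step 13: prey: 10+2-0=12; pred: 2+0-0=2
Step 14: prey: 12+2-0=14; pred: 2+0-0=2
Step 15: prey: 14+2-0=16; pred: 2+0-0=2
No extinction within 15 steps

Answer: 16 both-alive 16 2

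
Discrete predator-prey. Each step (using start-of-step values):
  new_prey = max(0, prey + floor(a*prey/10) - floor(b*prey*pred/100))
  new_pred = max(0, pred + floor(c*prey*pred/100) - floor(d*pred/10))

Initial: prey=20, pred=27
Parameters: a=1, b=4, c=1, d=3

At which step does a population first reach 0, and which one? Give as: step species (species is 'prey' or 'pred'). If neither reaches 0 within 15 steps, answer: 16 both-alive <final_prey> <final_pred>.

Step 1: prey: 20+2-21=1; pred: 27+5-8=24
Step 2: prey: 1+0-0=1; pred: 24+0-7=17
Step 3: prey: 1+0-0=1; pred: 17+0-5=12
Step 4: prey: 1+0-0=1; pred: 12+0-3=9
Step 5: prey: 1+0-0=1; pred: 9+0-2=7
Step 6: prey: 1+0-0=1; pred: 7+0-2=5
Step 7: prey: 1+0-0=1; pred: 5+0-1=4
Step 8: prey: 1+0-0=1; pred: 4+0-1=3
Step 9: prey: 1+0-0=1; pred: 3+0-0=3
Steps 10-15: state stable at prey=1, pred=3 (no change)
No extinction within 15 steps

Answer: 16 both-alive 1 3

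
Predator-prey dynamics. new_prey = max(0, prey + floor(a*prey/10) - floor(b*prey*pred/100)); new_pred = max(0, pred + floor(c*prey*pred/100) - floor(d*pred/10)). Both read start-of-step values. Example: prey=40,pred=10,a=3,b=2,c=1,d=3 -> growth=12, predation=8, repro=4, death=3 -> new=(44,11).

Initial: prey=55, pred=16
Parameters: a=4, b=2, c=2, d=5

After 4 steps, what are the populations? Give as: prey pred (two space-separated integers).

Answer: 1 73

Derivation:
Step 1: prey: 55+22-17=60; pred: 16+17-8=25
Step 2: prey: 60+24-30=54; pred: 25+30-12=43
Step 3: prey: 54+21-46=29; pred: 43+46-21=68
Step 4: prey: 29+11-39=1; pred: 68+39-34=73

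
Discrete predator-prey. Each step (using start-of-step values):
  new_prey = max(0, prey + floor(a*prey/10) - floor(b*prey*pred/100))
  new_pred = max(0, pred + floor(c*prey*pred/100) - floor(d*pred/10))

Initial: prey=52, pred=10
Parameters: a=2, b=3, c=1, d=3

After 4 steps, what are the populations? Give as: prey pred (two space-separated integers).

Step 1: prey: 52+10-15=47; pred: 10+5-3=12
Step 2: prey: 47+9-16=40; pred: 12+5-3=14
Step 3: prey: 40+8-16=32; pred: 14+5-4=15
Step 4: prey: 32+6-14=24; pred: 15+4-4=15

Answer: 24 15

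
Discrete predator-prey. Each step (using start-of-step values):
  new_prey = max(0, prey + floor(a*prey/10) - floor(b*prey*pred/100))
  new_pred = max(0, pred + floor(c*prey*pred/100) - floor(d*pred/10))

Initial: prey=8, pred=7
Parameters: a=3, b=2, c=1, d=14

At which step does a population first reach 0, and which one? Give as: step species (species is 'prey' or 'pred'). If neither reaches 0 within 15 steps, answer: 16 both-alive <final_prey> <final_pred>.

Answer: 1 pred

Derivation:
Step 1: prey: 8+2-1=9; pred: 7+0-9=0
First extinction: pred at step 1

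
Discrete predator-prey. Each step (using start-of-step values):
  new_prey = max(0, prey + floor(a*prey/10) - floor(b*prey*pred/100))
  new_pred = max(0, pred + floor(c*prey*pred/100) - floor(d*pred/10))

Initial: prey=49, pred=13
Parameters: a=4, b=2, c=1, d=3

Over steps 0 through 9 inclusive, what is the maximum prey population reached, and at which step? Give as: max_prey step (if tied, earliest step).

Step 1: prey: 49+19-12=56; pred: 13+6-3=16
Step 2: prey: 56+22-17=61; pred: 16+8-4=20
Step 3: prey: 61+24-24=61; pred: 20+12-6=26
Step 4: prey: 61+24-31=54; pred: 26+15-7=34
Step 5: prey: 54+21-36=39; pred: 34+18-10=42
Step 6: prey: 39+15-32=22; pred: 42+16-12=46
Step 7: prey: 22+8-20=10; pred: 46+10-13=43
Step 8: prey: 10+4-8=6; pred: 43+4-12=35
Step 9: prey: 6+2-4=4; pred: 35+2-10=27
Max prey = 61 at step 2

Answer: 61 2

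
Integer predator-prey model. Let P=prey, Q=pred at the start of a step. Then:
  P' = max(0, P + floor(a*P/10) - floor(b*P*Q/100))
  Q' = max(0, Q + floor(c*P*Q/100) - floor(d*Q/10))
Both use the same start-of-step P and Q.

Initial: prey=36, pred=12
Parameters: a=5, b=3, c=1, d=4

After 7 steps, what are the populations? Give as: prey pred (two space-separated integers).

Step 1: prey: 36+18-12=42; pred: 12+4-4=12
Step 2: prey: 42+21-15=48; pred: 12+5-4=13
Step 3: prey: 48+24-18=54; pred: 13+6-5=14
Step 4: prey: 54+27-22=59; pred: 14+7-5=16
Step 5: prey: 59+29-28=60; pred: 16+9-6=19
Step 6: prey: 60+30-34=56; pred: 19+11-7=23
Step 7: prey: 56+28-38=46; pred: 23+12-9=26

Answer: 46 26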